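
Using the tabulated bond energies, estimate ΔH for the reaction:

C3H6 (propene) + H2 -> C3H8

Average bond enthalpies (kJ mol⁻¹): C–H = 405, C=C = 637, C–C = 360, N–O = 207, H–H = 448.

ΔH ≈ −85 kJ

Bonds broken (reactants):
  C–C: 1 × 360 = 360
  C–H: 6 × 405 = 2430
  C=C: 1 × 637 = 637
  H–H: 1 × 448 = 448
  Σ(broken) = 3875 kJ
Bonds formed (products):
  C–C: 2 × 360 = 720
  C–H: 8 × 405 = 3240
  Σ(formed) = 3960 kJ
ΔH = Σ(broken) − Σ(formed) = 3875 − 3960 = −85 kJ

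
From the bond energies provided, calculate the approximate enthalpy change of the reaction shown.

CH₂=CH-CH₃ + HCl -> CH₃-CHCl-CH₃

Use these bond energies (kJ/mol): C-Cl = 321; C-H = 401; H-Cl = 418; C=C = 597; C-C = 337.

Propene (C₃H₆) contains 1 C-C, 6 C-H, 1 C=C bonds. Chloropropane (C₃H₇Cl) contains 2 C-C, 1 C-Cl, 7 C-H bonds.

Bonds broken (reactants):
  C-C: 1 × 337 = 337
  C-H: 6 × 401 = 2406
  C=C: 1 × 597 = 597
  H-Cl: 1 × 418 = 418
  Σ(broken) = 3758 kJ
Bonds formed (products):
  C-C: 2 × 337 = 674
  C-Cl: 1 × 321 = 321
  C-H: 7 × 401 = 2807
  Σ(formed) = 3802 kJ
ΔH = Σ(broken) − Σ(formed) = 3758 − 3802 = −44 kJ

ΔH ≈ −44 kJ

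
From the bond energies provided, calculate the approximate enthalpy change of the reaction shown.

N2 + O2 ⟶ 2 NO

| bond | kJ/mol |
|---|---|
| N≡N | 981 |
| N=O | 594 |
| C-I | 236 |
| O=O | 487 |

Bonds broken (reactants):
  N≡N: 1 × 981 = 981
  O=O: 1 × 487 = 487
  Σ(broken) = 1468 kJ
Bonds formed (products):
  N=O: 2 × 594 = 1188
  Σ(formed) = 1188 kJ
ΔH = Σ(broken) − Σ(formed) = 1468 − 1188 = +280 kJ

ΔH ≈ +280 kJ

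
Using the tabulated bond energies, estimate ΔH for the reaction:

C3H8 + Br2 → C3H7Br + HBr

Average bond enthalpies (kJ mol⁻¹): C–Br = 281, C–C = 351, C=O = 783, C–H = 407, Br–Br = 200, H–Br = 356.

Bonds broken (reactants):
  Br–Br: 1 × 200 = 200
  C–C: 2 × 351 = 702
  C–H: 8 × 407 = 3256
  Σ(broken) = 4158 kJ
Bonds formed (products):
  C–Br: 1 × 281 = 281
  C–C: 2 × 351 = 702
  C–H: 7 × 407 = 2849
  H–Br: 1 × 356 = 356
  Σ(formed) = 4188 kJ
ΔH = Σ(broken) − Σ(formed) = 4158 − 4188 = −30 kJ

ΔH ≈ −30 kJ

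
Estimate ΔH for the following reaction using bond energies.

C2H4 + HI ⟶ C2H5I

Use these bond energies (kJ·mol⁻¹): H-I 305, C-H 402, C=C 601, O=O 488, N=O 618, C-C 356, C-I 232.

Bonds broken (reactants):
  C-H: 4 × 402 = 1608
  C=C: 1 × 601 = 601
  H-I: 1 × 305 = 305
  Σ(broken) = 2514 kJ
Bonds formed (products):
  C-C: 1 × 356 = 356
  C-H: 5 × 402 = 2010
  C-I: 1 × 232 = 232
  Σ(formed) = 2598 kJ
ΔH = Σ(broken) − Σ(formed) = 2514 − 2598 = −84 kJ

ΔH ≈ −84 kJ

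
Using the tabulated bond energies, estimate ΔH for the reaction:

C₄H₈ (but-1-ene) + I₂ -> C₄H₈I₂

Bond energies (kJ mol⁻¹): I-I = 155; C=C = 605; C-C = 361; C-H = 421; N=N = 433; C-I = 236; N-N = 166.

ΔH ≈ −73 kJ

Bonds broken (reactants):
  C-C: 2 × 361 = 722
  C-H: 8 × 421 = 3368
  C=C: 1 × 605 = 605
  I-I: 1 × 155 = 155
  Σ(broken) = 4850 kJ
Bonds formed (products):
  C-C: 3 × 361 = 1083
  C-H: 8 × 421 = 3368
  C-I: 2 × 236 = 472
  Σ(formed) = 4923 kJ
ΔH = Σ(broken) − Σ(formed) = 4850 − 4923 = −73 kJ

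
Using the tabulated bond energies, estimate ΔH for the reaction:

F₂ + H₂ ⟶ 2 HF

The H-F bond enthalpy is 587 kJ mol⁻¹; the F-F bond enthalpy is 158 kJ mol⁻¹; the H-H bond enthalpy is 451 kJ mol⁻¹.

ΔH ≈ −565 kJ

Bonds broken (reactants):
  F-F: 1 × 158 = 158
  H-H: 1 × 451 = 451
  Σ(broken) = 609 kJ
Bonds formed (products):
  H-F: 2 × 587 = 1174
  Σ(formed) = 1174 kJ
ΔH = Σ(broken) − Σ(formed) = 609 − 1174 = −565 kJ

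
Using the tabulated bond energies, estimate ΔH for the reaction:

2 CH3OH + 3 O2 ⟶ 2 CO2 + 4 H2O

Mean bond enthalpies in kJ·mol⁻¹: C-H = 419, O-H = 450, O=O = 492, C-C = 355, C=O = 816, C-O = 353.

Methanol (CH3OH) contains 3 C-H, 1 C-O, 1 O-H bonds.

Bonds broken (reactants):
  C-H: 6 × 419 = 2514
  C-O: 2 × 353 = 706
  O-H: 2 × 450 = 900
  O=O: 3 × 492 = 1476
  Σ(broken) = 5596 kJ
Bonds formed (products):
  C=O: 4 × 816 = 3264
  O-H: 8 × 450 = 3600
  Σ(formed) = 6864 kJ
ΔH = Σ(broken) − Σ(formed) = 5596 − 6864 = −1268 kJ

ΔH ≈ −1268 kJ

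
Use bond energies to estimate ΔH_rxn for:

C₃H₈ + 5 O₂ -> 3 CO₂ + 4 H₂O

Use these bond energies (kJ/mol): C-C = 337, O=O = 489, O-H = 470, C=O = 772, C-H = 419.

Bonds broken (reactants):
  C-C: 2 × 337 = 674
  C-H: 8 × 419 = 3352
  O=O: 5 × 489 = 2445
  Σ(broken) = 6471 kJ
Bonds formed (products):
  C=O: 6 × 772 = 4632
  O-H: 8 × 470 = 3760
  Σ(formed) = 8392 kJ
ΔH = Σ(broken) − Σ(formed) = 6471 − 8392 = −1921 kJ

ΔH ≈ −1921 kJ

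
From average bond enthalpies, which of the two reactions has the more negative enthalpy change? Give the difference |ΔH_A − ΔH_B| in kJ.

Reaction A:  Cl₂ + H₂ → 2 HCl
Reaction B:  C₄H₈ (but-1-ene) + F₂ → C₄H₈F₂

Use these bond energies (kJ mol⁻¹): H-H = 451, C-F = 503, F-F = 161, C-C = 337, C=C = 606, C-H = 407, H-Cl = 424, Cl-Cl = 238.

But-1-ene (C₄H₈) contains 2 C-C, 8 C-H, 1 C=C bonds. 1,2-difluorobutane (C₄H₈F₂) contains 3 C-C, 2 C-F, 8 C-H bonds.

Reaction B, by 417 kJ

Reaction A:
  Bonds broken (reactants):
    Cl-Cl: 1 × 238 = 238
    H-H: 1 × 451 = 451
    Σ(broken) = 689 kJ
  Bonds formed (products):
    H-Cl: 2 × 424 = 848
    Σ(formed) = 848 kJ
  ΔH_A = 689 − 848 = −159 kJ
Reaction B:
  Bonds broken (reactants):
    C-C: 2 × 337 = 674
    C-H: 8 × 407 = 3256
    C=C: 1 × 606 = 606
    F-F: 1 × 161 = 161
    Σ(broken) = 4697 kJ
  Bonds formed (products):
    C-C: 3 × 337 = 1011
    C-F: 2 × 503 = 1006
    C-H: 8 × 407 = 3256
    Σ(formed) = 5273 kJ
  ΔH_B = 4697 − 5273 = −576 kJ
ΔH_A − ΔH_B = +417 kJ, so reaction B has the more negative ΔH; |ΔH_A − ΔH_B| = 417 kJ.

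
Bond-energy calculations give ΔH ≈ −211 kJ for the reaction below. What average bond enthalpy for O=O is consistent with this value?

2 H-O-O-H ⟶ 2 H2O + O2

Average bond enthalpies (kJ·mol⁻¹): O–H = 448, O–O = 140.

Let D be the O=O bond energy.
Σ(broken) = 4×448 + 2×140 = 2072
Σ(formed) = 4×448 + 1×D = 1792 + D
ΔH = Σ(broken) − Σ(formed) = (2072) − (1792 + D) = +280 − D
Setting this equal to −211 kJ gives D = 491 kJ/mol.

D(O=O) ≈ 491 kJ/mol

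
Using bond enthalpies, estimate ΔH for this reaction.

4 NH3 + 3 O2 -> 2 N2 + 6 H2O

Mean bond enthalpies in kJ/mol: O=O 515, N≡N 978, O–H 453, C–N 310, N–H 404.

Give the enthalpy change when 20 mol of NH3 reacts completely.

Bonds broken (reactants):
  N–H: 12 × 404 = 4848
  O=O: 3 × 515 = 1545
  Σ(broken) = 6393 kJ
Bonds formed (products):
  N≡N: 2 × 978 = 1956
  O–H: 12 × 453 = 5436
  Σ(formed) = 7392 kJ
ΔH = Σ(broken) − Σ(formed) = 6393 − 7392 = −999 kJ
For 5× the reaction as written: 5 × (−999) = −4995 kJ

ΔH = −4995 kJ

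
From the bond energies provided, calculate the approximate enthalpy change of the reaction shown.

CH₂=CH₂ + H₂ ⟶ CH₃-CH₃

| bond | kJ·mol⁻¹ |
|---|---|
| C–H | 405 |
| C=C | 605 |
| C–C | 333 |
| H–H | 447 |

Bonds broken (reactants):
  C–H: 4 × 405 = 1620
  C=C: 1 × 605 = 605
  H–H: 1 × 447 = 447
  Σ(broken) = 2672 kJ
Bonds formed (products):
  C–C: 1 × 333 = 333
  C–H: 6 × 405 = 2430
  Σ(formed) = 2763 kJ
ΔH = Σ(broken) − Σ(formed) = 2672 − 2763 = −91 kJ

ΔH ≈ −91 kJ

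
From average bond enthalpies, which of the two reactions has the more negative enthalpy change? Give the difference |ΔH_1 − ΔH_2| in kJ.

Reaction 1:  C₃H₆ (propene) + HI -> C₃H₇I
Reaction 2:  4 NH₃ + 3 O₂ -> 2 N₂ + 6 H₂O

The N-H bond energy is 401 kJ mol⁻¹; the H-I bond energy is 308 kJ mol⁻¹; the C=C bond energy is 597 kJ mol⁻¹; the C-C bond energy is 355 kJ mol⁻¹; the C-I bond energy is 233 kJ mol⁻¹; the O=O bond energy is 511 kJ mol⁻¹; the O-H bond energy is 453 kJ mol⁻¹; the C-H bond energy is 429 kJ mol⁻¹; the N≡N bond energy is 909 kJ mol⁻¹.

Reaction 2, by 797 kJ

Reaction 1:
  Bonds broken (reactants):
    C-C: 1 × 355 = 355
    C-H: 6 × 429 = 2574
    C=C: 1 × 597 = 597
    H-I: 1 × 308 = 308
    Σ(broken) = 3834 kJ
  Bonds formed (products):
    C-C: 2 × 355 = 710
    C-H: 7 × 429 = 3003
    C-I: 1 × 233 = 233
    Σ(formed) = 3946 kJ
  ΔH_1 = 3834 − 3946 = −112 kJ
Reaction 2:
  Bonds broken (reactants):
    N-H: 12 × 401 = 4812
    O=O: 3 × 511 = 1533
    Σ(broken) = 6345 kJ
  Bonds formed (products):
    N≡N: 2 × 909 = 1818
    O-H: 12 × 453 = 5436
    Σ(formed) = 7254 kJ
  ΔH_2 = 6345 − 7254 = −909 kJ
ΔH_1 − ΔH_2 = +797 kJ, so reaction 2 has the more negative ΔH; |ΔH_1 − ΔH_2| = 797 kJ.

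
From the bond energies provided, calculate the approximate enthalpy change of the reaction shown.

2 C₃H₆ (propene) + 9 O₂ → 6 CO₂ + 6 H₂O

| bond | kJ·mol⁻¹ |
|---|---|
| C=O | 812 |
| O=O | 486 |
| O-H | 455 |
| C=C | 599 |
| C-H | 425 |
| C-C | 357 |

Bonds broken (reactants):
  C-C: 2 × 357 = 714
  C-H: 12 × 425 = 5100
  C=C: 2 × 599 = 1198
  O=O: 9 × 486 = 4374
  Σ(broken) = 11386 kJ
Bonds formed (products):
  C=O: 12 × 812 = 9744
  O-H: 12 × 455 = 5460
  Σ(formed) = 15204 kJ
ΔH = Σ(broken) − Σ(formed) = 11386 − 15204 = −3818 kJ

ΔH ≈ −3818 kJ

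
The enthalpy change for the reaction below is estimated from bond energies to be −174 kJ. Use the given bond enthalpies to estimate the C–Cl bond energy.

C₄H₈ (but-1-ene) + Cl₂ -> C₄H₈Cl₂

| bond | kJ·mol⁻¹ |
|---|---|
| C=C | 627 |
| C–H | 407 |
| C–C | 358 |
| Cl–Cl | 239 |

Let D be the C–Cl bond energy.
Σ(broken) = 2×358 + 8×407 + 1×627 + 1×239 = 4838
Σ(formed) = 3×358 + 2×D + 8×407 = 4330 + 2D
ΔH = Σ(broken) − Σ(formed) = (4838) − (4330 + 2D) = +508 − 2D
Setting this equal to −174 kJ gives 2D = 682, so D = 341 kJ/mol.

D(C–Cl) ≈ 341 kJ/mol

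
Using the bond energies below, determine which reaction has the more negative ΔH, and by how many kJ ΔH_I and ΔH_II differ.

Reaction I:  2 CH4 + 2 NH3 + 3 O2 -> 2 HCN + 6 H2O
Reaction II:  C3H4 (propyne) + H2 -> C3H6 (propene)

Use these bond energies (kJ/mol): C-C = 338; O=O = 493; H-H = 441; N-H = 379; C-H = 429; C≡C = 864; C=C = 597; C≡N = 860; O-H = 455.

Reaction I, by 703 kJ

Reaction I:
  Bonds broken (reactants):
    C-H: 8 × 429 = 3432
    N-H: 6 × 379 = 2274
    O=O: 3 × 493 = 1479
    Σ(broken) = 7185 kJ
  Bonds formed (products):
    C≡N: 2 × 860 = 1720
    C-H: 2 × 429 = 858
    O-H: 12 × 455 = 5460
    Σ(formed) = 8038 kJ
  ΔH_I = 7185 − 8038 = −853 kJ
Reaction II:
  Bonds broken (reactants):
    C≡C: 1 × 864 = 864
    C-C: 1 × 338 = 338
    C-H: 4 × 429 = 1716
    H-H: 1 × 441 = 441
    Σ(broken) = 3359 kJ
  Bonds formed (products):
    C-C: 1 × 338 = 338
    C-H: 6 × 429 = 2574
    C=C: 1 × 597 = 597
    Σ(formed) = 3509 kJ
  ΔH_II = 3359 − 3509 = −150 kJ
ΔH_I − ΔH_II = −703 kJ, so reaction I has the more negative ΔH; |ΔH_I − ΔH_II| = 703 kJ.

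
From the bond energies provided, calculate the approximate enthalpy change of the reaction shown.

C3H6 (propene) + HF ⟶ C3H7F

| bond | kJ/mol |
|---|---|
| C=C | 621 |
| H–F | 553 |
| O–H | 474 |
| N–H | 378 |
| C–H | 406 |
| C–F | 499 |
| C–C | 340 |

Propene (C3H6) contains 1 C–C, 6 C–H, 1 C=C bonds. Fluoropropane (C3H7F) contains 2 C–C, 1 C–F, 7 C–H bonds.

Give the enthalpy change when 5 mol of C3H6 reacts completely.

ΔH = −355 kJ

Bonds broken (reactants):
  C–C: 1 × 340 = 340
  C–H: 6 × 406 = 2436
  C=C: 1 × 621 = 621
  H–F: 1 × 553 = 553
  Σ(broken) = 3950 kJ
Bonds formed (products):
  C–C: 2 × 340 = 680
  C–F: 1 × 499 = 499
  C–H: 7 × 406 = 2842
  Σ(formed) = 4021 kJ
ΔH = Σ(broken) − Σ(formed) = 3950 − 4021 = −71 kJ
For 5× the reaction as written: 5 × (−71) = −355 kJ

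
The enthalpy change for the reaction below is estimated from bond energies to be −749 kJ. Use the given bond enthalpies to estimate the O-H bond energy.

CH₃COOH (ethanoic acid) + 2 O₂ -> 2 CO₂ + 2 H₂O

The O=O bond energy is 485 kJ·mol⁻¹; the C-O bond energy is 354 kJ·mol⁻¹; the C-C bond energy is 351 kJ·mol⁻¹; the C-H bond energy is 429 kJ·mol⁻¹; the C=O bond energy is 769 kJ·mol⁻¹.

D(O-H) ≈ 468 kJ/mol

Let D be the O-H bond energy.
Σ(broken) = 1×351 + 3×429 + 1×354 + 1×769 + 1×D + 2×485 = 3731 + D
Σ(formed) = 4×769 + 4×D = 3076 + 4D
ΔH = Σ(broken) − Σ(formed) = (3731 + D) − (3076 + 4D) = +655 − 3D
Setting this equal to −749 kJ gives 3D = 1404, so D = 468 kJ/mol.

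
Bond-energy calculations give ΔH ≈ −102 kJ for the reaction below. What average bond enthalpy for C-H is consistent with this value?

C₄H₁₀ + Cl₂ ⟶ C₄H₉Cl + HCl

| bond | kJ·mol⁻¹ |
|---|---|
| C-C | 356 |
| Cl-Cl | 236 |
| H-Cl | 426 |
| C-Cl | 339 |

Let D be the C-H bond energy.
Σ(broken) = 3×356 + 10×D + 1×236 = 1304 + 10D
Σ(formed) = 3×356 + 1×339 + 9×D + 1×426 = 1833 + 9D
ΔH = Σ(broken) − Σ(formed) = (1304 + 10D) − (1833 + 9D) = −529 + D
Setting this equal to −102 kJ gives D = 427 kJ/mol.

D(C-H) ≈ 427 kJ/mol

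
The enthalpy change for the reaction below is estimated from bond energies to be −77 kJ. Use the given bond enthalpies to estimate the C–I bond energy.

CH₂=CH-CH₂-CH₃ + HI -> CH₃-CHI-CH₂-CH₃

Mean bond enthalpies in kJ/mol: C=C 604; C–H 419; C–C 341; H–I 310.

D(C–I) ≈ 231 kJ/mol

Let D be the C–I bond energy.
Σ(broken) = 2×341 + 8×419 + 1×604 + 1×310 = 4948
Σ(formed) = 3×341 + 9×419 + 1×D = 4794 + D
ΔH = Σ(broken) − Σ(formed) = (4948) − (4794 + D) = +154 − D
Setting this equal to −77 kJ gives D = 231 kJ/mol.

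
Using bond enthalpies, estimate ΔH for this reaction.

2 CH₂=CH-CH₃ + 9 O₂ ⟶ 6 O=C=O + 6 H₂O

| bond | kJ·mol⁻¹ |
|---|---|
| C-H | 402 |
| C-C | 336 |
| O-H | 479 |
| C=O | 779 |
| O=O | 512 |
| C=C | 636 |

ΔH ≈ −3720 kJ

Bonds broken (reactants):
  C-C: 2 × 336 = 672
  C-H: 12 × 402 = 4824
  C=C: 2 × 636 = 1272
  O=O: 9 × 512 = 4608
  Σ(broken) = 11376 kJ
Bonds formed (products):
  C=O: 12 × 779 = 9348
  O-H: 12 × 479 = 5748
  Σ(formed) = 15096 kJ
ΔH = Σ(broken) − Σ(formed) = 11376 − 15096 = −3720 kJ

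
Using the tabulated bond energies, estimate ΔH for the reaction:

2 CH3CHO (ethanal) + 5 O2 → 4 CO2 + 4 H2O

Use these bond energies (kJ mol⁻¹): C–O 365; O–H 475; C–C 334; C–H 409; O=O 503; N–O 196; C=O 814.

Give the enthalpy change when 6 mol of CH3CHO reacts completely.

Bonds broken (reactants):
  C–C: 2 × 334 = 668
  C–H: 8 × 409 = 3272
  C=O: 2 × 814 = 1628
  O=O: 5 × 503 = 2515
  Σ(broken) = 8083 kJ
Bonds formed (products):
  C=O: 8 × 814 = 6512
  O–H: 8 × 475 = 3800
  Σ(formed) = 10312 kJ
ΔH = Σ(broken) − Σ(formed) = 8083 − 10312 = −2229 kJ
For 3× the reaction as written: 3 × (−2229) = −6687 kJ

ΔH = −6687 kJ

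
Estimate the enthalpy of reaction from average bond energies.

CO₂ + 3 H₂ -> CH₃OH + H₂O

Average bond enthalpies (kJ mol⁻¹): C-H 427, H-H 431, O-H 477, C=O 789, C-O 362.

Bonds broken (reactants):
  C=O: 2 × 789 = 1578
  H-H: 3 × 431 = 1293
  Σ(broken) = 2871 kJ
Bonds formed (products):
  C-H: 3 × 427 = 1281
  C-O: 1 × 362 = 362
  O-H: 3 × 477 = 1431
  Σ(formed) = 3074 kJ
ΔH = Σ(broken) − Σ(formed) = 2871 − 3074 = −203 kJ

ΔH ≈ −203 kJ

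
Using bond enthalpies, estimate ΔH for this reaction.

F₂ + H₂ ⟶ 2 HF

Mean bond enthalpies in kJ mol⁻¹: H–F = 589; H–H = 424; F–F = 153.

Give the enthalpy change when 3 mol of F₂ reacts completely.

ΔH = −1803 kJ

Bonds broken (reactants):
  F–F: 1 × 153 = 153
  H–H: 1 × 424 = 424
  Σ(broken) = 577 kJ
Bonds formed (products):
  H–F: 2 × 589 = 1178
  Σ(formed) = 1178 kJ
ΔH = Σ(broken) − Σ(formed) = 577 − 1178 = −601 kJ
For 3× the reaction as written: 3 × (−601) = −1803 kJ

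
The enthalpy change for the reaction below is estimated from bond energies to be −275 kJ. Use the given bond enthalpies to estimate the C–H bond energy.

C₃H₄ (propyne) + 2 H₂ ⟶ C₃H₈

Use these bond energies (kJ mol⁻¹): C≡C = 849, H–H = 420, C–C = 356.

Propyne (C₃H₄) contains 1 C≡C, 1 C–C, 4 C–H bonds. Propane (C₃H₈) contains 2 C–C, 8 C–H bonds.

Let D be the C–H bond energy.
Σ(broken) = 1×849 + 1×356 + 4×D + 2×420 = 2045 + 4D
Σ(formed) = 2×356 + 8×D = 712 + 8D
ΔH = Σ(broken) − Σ(formed) = (2045 + 4D) − (712 + 8D) = +1333 − 4D
Setting this equal to −275 kJ gives 4D = 1608, so D = 402 kJ/mol.

D(C–H) ≈ 402 kJ/mol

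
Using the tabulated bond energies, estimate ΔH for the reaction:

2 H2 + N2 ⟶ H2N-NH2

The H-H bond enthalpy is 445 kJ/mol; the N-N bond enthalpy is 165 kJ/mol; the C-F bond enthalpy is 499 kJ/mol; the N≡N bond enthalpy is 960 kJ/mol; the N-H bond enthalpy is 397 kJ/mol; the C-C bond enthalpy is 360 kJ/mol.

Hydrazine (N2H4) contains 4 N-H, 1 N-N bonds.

ΔH ≈ +97 kJ

Bonds broken (reactants):
  H-H: 2 × 445 = 890
  N≡N: 1 × 960 = 960
  Σ(broken) = 1850 kJ
Bonds formed (products):
  N-H: 4 × 397 = 1588
  N-N: 1 × 165 = 165
  Σ(formed) = 1753 kJ
ΔH = Σ(broken) − Σ(formed) = 1850 − 1753 = +97 kJ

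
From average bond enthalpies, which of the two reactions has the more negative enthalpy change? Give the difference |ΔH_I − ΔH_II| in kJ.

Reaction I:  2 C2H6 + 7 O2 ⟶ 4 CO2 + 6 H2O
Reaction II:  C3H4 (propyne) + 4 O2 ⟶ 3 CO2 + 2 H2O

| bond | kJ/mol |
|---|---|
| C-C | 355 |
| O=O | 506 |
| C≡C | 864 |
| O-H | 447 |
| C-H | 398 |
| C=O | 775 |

Reaction I:
  Bonds broken (reactants):
    C-C: 2 × 355 = 710
    C-H: 12 × 398 = 4776
    O=O: 7 × 506 = 3542
    Σ(broken) = 9028 kJ
  Bonds formed (products):
    C=O: 8 × 775 = 6200
    O-H: 12 × 447 = 5364
    Σ(formed) = 11564 kJ
  ΔH_I = 9028 − 11564 = −2536 kJ
Reaction II:
  Bonds broken (reactants):
    C≡C: 1 × 864 = 864
    C-C: 1 × 355 = 355
    C-H: 4 × 398 = 1592
    O=O: 4 × 506 = 2024
    Σ(broken) = 4835 kJ
  Bonds formed (products):
    C=O: 6 × 775 = 4650
    O-H: 4 × 447 = 1788
    Σ(formed) = 6438 kJ
  ΔH_II = 4835 − 6438 = −1603 kJ
ΔH_I − ΔH_II = −933 kJ, so reaction I has the more negative ΔH; |ΔH_I − ΔH_II| = 933 kJ.

Reaction I, by 933 kJ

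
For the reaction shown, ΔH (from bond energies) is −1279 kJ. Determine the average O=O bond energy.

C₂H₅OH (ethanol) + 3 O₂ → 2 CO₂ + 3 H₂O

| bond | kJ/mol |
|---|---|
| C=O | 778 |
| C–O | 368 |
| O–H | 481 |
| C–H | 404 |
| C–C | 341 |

Let D be the O=O bond energy.
Σ(broken) = 1×341 + 5×404 + 1×368 + 1×481 + 3×D = 3210 + 3D
Σ(formed) = 4×778 + 6×481 = 5998
ΔH = Σ(broken) − Σ(formed) = (3210 + 3D) − (5998) = −2788 + 3D
Setting this equal to −1279 kJ gives 3D = 1509, so D = 503 kJ/mol.

D(O=O) ≈ 503 kJ/mol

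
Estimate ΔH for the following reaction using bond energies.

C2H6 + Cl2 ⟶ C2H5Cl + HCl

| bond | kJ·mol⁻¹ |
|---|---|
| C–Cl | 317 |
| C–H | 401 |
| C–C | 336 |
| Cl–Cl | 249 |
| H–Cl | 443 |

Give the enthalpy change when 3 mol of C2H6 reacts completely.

Bonds broken (reactants):
  C–C: 1 × 336 = 336
  C–H: 6 × 401 = 2406
  Cl–Cl: 1 × 249 = 249
  Σ(broken) = 2991 kJ
Bonds formed (products):
  C–C: 1 × 336 = 336
  C–Cl: 1 × 317 = 317
  C–H: 5 × 401 = 2005
  H–Cl: 1 × 443 = 443
  Σ(formed) = 3101 kJ
ΔH = Σ(broken) − Σ(formed) = 2991 − 3101 = −110 kJ
For 3× the reaction as written: 3 × (−110) = −330 kJ

ΔH = −330 kJ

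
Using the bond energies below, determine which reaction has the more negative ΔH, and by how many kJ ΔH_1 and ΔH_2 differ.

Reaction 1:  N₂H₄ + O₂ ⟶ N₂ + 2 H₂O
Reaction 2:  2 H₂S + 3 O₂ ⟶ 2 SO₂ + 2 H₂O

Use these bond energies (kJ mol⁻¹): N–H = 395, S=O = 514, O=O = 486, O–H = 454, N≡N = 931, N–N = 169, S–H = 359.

Reaction 2, by 466 kJ

Reaction 1:
  Bonds broken (reactants):
    N–H: 4 × 395 = 1580
    N–N: 1 × 169 = 169
    O=O: 1 × 486 = 486
    Σ(broken) = 2235 kJ
  Bonds formed (products):
    N≡N: 1 × 931 = 931
    O–H: 4 × 454 = 1816
    Σ(formed) = 2747 kJ
  ΔH_1 = 2235 − 2747 = −512 kJ
Reaction 2:
  Bonds broken (reactants):
    O=O: 3 × 486 = 1458
    S–H: 4 × 359 = 1436
    Σ(broken) = 2894 kJ
  Bonds formed (products):
    O–H: 4 × 454 = 1816
    S=O: 4 × 514 = 2056
    Σ(formed) = 3872 kJ
  ΔH_2 = 2894 − 3872 = −978 kJ
ΔH_1 − ΔH_2 = +466 kJ, so reaction 2 has the more negative ΔH; |ΔH_1 − ΔH_2| = 466 kJ.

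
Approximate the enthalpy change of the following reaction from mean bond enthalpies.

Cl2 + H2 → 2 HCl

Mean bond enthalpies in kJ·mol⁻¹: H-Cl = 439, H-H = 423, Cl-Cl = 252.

Bonds broken (reactants):
  Cl-Cl: 1 × 252 = 252
  H-H: 1 × 423 = 423
  Σ(broken) = 675 kJ
Bonds formed (products):
  H-Cl: 2 × 439 = 878
  Σ(formed) = 878 kJ
ΔH = Σ(broken) − Σ(formed) = 675 − 878 = −203 kJ

ΔH ≈ −203 kJ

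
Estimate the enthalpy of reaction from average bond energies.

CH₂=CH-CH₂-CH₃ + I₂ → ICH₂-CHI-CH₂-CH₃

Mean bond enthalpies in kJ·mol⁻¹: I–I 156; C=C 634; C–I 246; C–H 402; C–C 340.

ΔH ≈ −42 kJ

Bonds broken (reactants):
  C–C: 2 × 340 = 680
  C–H: 8 × 402 = 3216
  C=C: 1 × 634 = 634
  I–I: 1 × 156 = 156
  Σ(broken) = 4686 kJ
Bonds formed (products):
  C–C: 3 × 340 = 1020
  C–H: 8 × 402 = 3216
  C–I: 2 × 246 = 492
  Σ(formed) = 4728 kJ
ΔH = Σ(broken) − Σ(formed) = 4686 − 4728 = −42 kJ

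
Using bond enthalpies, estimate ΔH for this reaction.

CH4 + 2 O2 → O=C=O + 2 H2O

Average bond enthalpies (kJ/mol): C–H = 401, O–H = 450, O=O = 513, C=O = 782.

Bonds broken (reactants):
  C–H: 4 × 401 = 1604
  O=O: 2 × 513 = 1026
  Σ(broken) = 2630 kJ
Bonds formed (products):
  C=O: 2 × 782 = 1564
  O–H: 4 × 450 = 1800
  Σ(formed) = 3364 kJ
ΔH = Σ(broken) − Σ(formed) = 2630 − 3364 = −734 kJ

ΔH ≈ −734 kJ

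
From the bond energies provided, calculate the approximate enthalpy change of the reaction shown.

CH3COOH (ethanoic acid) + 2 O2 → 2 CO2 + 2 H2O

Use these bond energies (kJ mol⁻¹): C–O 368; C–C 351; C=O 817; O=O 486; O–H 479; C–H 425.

ΔH ≈ −922 kJ

Bonds broken (reactants):
  C–C: 1 × 351 = 351
  C–H: 3 × 425 = 1275
  C–O: 1 × 368 = 368
  C=O: 1 × 817 = 817
  O–H: 1 × 479 = 479
  O=O: 2 × 486 = 972
  Σ(broken) = 4262 kJ
Bonds formed (products):
  C=O: 4 × 817 = 3268
  O–H: 4 × 479 = 1916
  Σ(formed) = 5184 kJ
ΔH = Σ(broken) − Σ(formed) = 4262 − 5184 = −922 kJ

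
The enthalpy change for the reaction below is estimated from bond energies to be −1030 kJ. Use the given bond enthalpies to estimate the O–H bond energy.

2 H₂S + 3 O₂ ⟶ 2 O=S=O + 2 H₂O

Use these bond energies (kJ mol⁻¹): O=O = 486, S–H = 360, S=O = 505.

Let D be the O–H bond energy.
Σ(broken) = 3×486 + 4×360 = 2898
Σ(formed) = 4×D + 4×505 = 2020 + 4D
ΔH = Σ(broken) − Σ(formed) = (2898) − (2020 + 4D) = +878 − 4D
Setting this equal to −1030 kJ gives 4D = 1908, so D = 477 kJ/mol.

D(O–H) ≈ 477 kJ/mol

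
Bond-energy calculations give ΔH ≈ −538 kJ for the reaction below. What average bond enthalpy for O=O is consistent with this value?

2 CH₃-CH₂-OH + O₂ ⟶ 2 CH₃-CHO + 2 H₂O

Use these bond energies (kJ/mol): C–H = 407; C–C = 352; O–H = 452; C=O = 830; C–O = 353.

D(O=O) ≈ 506 kJ/mol

Let D be the O=O bond energy.
Σ(broken) = 2×352 + 10×407 + 2×353 + 2×452 + 1×D = 6384 + D
Σ(formed) = 2×352 + 8×407 + 2×830 + 4×452 = 7428
ΔH = Σ(broken) − Σ(formed) = (6384 + D) − (7428) = −1044 + D
Setting this equal to −538 kJ gives D = 506 kJ/mol.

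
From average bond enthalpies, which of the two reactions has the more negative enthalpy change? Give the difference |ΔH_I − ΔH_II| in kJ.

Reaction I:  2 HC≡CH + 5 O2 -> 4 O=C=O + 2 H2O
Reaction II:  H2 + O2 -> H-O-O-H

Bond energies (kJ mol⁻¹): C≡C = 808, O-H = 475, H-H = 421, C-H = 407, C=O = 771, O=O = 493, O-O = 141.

Reaction I, by 2182 kJ

Reaction I:
  Bonds broken (reactants):
    C≡C: 2 × 808 = 1616
    C-H: 4 × 407 = 1628
    O=O: 5 × 493 = 2465
    Σ(broken) = 5709 kJ
  Bonds formed (products):
    C=O: 8 × 771 = 6168
    O-H: 4 × 475 = 1900
    Σ(formed) = 8068 kJ
  ΔH_I = 5709 − 8068 = −2359 kJ
Reaction II:
  Bonds broken (reactants):
    H-H: 1 × 421 = 421
    O=O: 1 × 493 = 493
    Σ(broken) = 914 kJ
  Bonds formed (products):
    O-H: 2 × 475 = 950
    O-O: 1 × 141 = 141
    Σ(formed) = 1091 kJ
  ΔH_II = 914 − 1091 = −177 kJ
ΔH_I − ΔH_II = −2182 kJ, so reaction I has the more negative ΔH; |ΔH_I − ΔH_II| = 2182 kJ.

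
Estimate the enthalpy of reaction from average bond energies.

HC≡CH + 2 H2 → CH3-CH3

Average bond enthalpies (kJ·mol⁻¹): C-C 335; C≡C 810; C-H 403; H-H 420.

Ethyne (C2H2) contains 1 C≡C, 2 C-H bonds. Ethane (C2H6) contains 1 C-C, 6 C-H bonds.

Bonds broken (reactants):
  C≡C: 1 × 810 = 810
  C-H: 2 × 403 = 806
  H-H: 2 × 420 = 840
  Σ(broken) = 2456 kJ
Bonds formed (products):
  C-C: 1 × 335 = 335
  C-H: 6 × 403 = 2418
  Σ(formed) = 2753 kJ
ΔH = Σ(broken) − Σ(formed) = 2456 − 2753 = −297 kJ

ΔH ≈ −297 kJ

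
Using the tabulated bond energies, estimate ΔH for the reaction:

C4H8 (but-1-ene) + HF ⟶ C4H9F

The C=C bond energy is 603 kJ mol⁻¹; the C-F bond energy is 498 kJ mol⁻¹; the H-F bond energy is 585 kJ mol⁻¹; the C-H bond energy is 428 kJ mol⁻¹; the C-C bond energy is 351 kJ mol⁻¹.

Bonds broken (reactants):
  C-C: 2 × 351 = 702
  C-H: 8 × 428 = 3424
  C=C: 1 × 603 = 603
  H-F: 1 × 585 = 585
  Σ(broken) = 5314 kJ
Bonds formed (products):
  C-C: 3 × 351 = 1053
  C-F: 1 × 498 = 498
  C-H: 9 × 428 = 3852
  Σ(formed) = 5403 kJ
ΔH = Σ(broken) − Σ(formed) = 5314 − 5403 = −89 kJ

ΔH ≈ −89 kJ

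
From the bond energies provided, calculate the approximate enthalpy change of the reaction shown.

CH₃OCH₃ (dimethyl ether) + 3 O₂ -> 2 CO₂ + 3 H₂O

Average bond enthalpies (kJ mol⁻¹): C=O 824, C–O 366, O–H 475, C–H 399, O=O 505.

Bonds broken (reactants):
  C–H: 6 × 399 = 2394
  C–O: 2 × 366 = 732
  O=O: 3 × 505 = 1515
  Σ(broken) = 4641 kJ
Bonds formed (products):
  C=O: 4 × 824 = 3296
  O–H: 6 × 475 = 2850
  Σ(formed) = 6146 kJ
ΔH = Σ(broken) − Σ(formed) = 4641 − 6146 = −1505 kJ

ΔH ≈ −1505 kJ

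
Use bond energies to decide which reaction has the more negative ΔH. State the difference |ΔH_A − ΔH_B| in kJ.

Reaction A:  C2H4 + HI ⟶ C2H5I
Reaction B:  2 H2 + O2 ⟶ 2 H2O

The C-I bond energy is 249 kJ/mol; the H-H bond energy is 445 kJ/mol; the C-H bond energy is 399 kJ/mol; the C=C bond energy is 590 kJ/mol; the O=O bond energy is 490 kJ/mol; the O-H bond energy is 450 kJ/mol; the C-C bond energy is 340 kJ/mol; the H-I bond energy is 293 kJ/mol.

Reaction B, by 315 kJ

Reaction A:
  Bonds broken (reactants):
    C-H: 4 × 399 = 1596
    C=C: 1 × 590 = 590
    H-I: 1 × 293 = 293
    Σ(broken) = 2479 kJ
  Bonds formed (products):
    C-C: 1 × 340 = 340
    C-H: 5 × 399 = 1995
    C-I: 1 × 249 = 249
    Σ(formed) = 2584 kJ
  ΔH_A = 2479 − 2584 = −105 kJ
Reaction B:
  Bonds broken (reactants):
    H-H: 2 × 445 = 890
    O=O: 1 × 490 = 490
    Σ(broken) = 1380 kJ
  Bonds formed (products):
    O-H: 4 × 450 = 1800
    Σ(formed) = 1800 kJ
  ΔH_B = 1380 − 1800 = −420 kJ
ΔH_A − ΔH_B = +315 kJ, so reaction B has the more negative ΔH; |ΔH_A − ΔH_B| = 315 kJ.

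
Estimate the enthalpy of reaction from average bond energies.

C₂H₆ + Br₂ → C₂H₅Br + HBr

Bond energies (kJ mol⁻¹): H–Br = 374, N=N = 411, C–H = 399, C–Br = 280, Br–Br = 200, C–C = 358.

ΔH ≈ −55 kJ

Bonds broken (reactants):
  Br–Br: 1 × 200 = 200
  C–C: 1 × 358 = 358
  C–H: 6 × 399 = 2394
  Σ(broken) = 2952 kJ
Bonds formed (products):
  C–Br: 1 × 280 = 280
  C–C: 1 × 358 = 358
  C–H: 5 × 399 = 1995
  H–Br: 1 × 374 = 374
  Σ(formed) = 3007 kJ
ΔH = Σ(broken) − Σ(formed) = 2952 − 3007 = −55 kJ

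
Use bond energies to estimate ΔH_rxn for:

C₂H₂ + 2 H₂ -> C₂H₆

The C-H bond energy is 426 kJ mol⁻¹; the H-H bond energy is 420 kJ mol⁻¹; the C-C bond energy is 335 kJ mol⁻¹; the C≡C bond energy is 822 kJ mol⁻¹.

Bonds broken (reactants):
  C≡C: 1 × 822 = 822
  C-H: 2 × 426 = 852
  H-H: 2 × 420 = 840
  Σ(broken) = 2514 kJ
Bonds formed (products):
  C-C: 1 × 335 = 335
  C-H: 6 × 426 = 2556
  Σ(formed) = 2891 kJ
ΔH = Σ(broken) − Σ(formed) = 2514 − 2891 = −377 kJ

ΔH ≈ −377 kJ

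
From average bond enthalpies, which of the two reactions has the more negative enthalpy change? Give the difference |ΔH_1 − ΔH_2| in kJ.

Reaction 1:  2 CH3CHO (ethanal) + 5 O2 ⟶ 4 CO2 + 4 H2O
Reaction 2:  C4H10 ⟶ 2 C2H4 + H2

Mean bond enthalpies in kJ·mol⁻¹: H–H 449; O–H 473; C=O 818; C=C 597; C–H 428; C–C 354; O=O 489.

Reaction 1, by 2390 kJ

Reaction 1:
  Bonds broken (reactants):
    C–C: 2 × 354 = 708
    C–H: 8 × 428 = 3424
    C=O: 2 × 818 = 1636
    O=O: 5 × 489 = 2445
    Σ(broken) = 8213 kJ
  Bonds formed (products):
    C=O: 8 × 818 = 6544
    O–H: 8 × 473 = 3784
    Σ(formed) = 10328 kJ
  ΔH_1 = 8213 − 10328 = −2115 kJ
Reaction 2:
  Bonds broken (reactants):
    C–C: 3 × 354 = 1062
    C–H: 10 × 428 = 4280
    Σ(broken) = 5342 kJ
  Bonds formed (products):
    C–H: 8 × 428 = 3424
    C=C: 2 × 597 = 1194
    H–H: 1 × 449 = 449
    Σ(formed) = 5067 kJ
  ΔH_2 = 5342 − 5067 = +275 kJ
ΔH_1 − ΔH_2 = −2390 kJ, so reaction 1 has the more negative ΔH; |ΔH_1 − ΔH_2| = 2390 kJ.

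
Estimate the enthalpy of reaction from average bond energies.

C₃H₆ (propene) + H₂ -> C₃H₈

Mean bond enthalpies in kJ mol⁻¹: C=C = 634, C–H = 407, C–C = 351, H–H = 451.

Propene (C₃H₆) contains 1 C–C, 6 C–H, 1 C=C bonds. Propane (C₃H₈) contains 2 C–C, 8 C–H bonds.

ΔH ≈ −80 kJ

Bonds broken (reactants):
  C–C: 1 × 351 = 351
  C–H: 6 × 407 = 2442
  C=C: 1 × 634 = 634
  H–H: 1 × 451 = 451
  Σ(broken) = 3878 kJ
Bonds formed (products):
  C–C: 2 × 351 = 702
  C–H: 8 × 407 = 3256
  Σ(formed) = 3958 kJ
ΔH = Σ(broken) − Σ(formed) = 3878 − 3958 = −80 kJ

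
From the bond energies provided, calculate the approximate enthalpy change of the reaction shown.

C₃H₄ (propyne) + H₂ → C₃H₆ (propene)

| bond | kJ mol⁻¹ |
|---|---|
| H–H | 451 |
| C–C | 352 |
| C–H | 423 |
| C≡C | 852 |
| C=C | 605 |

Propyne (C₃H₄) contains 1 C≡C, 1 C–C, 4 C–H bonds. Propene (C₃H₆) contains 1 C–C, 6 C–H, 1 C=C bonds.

Bonds broken (reactants):
  C≡C: 1 × 852 = 852
  C–C: 1 × 352 = 352
  C–H: 4 × 423 = 1692
  H–H: 1 × 451 = 451
  Σ(broken) = 3347 kJ
Bonds formed (products):
  C–C: 1 × 352 = 352
  C–H: 6 × 423 = 2538
  C=C: 1 × 605 = 605
  Σ(formed) = 3495 kJ
ΔH = Σ(broken) − Σ(formed) = 3347 − 3495 = −148 kJ

ΔH ≈ −148 kJ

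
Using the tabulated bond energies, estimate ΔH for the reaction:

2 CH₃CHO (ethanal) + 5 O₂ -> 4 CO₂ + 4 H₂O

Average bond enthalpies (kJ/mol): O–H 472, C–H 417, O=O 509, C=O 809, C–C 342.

ΔH ≈ −2065 kJ

Bonds broken (reactants):
  C–C: 2 × 342 = 684
  C–H: 8 × 417 = 3336
  C=O: 2 × 809 = 1618
  O=O: 5 × 509 = 2545
  Σ(broken) = 8183 kJ
Bonds formed (products):
  C=O: 8 × 809 = 6472
  O–H: 8 × 472 = 3776
  Σ(formed) = 10248 kJ
ΔH = Σ(broken) − Σ(formed) = 8183 − 10248 = −2065 kJ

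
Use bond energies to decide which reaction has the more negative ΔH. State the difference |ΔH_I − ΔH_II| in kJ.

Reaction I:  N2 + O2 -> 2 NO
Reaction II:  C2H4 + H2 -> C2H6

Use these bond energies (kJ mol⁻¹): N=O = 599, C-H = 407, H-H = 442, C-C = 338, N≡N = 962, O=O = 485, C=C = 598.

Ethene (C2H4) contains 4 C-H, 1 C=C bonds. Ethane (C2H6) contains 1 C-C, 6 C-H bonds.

Reaction II, by 361 kJ

Reaction I:
  Bonds broken (reactants):
    N≡N: 1 × 962 = 962
    O=O: 1 × 485 = 485
    Σ(broken) = 1447 kJ
  Bonds formed (products):
    N=O: 2 × 599 = 1198
    Σ(formed) = 1198 kJ
  ΔH_I = 1447 − 1198 = +249 kJ
Reaction II:
  Bonds broken (reactants):
    C-H: 4 × 407 = 1628
    C=C: 1 × 598 = 598
    H-H: 1 × 442 = 442
    Σ(broken) = 2668 kJ
  Bonds formed (products):
    C-C: 1 × 338 = 338
    C-H: 6 × 407 = 2442
    Σ(formed) = 2780 kJ
  ΔH_II = 2668 − 2780 = −112 kJ
ΔH_I − ΔH_II = +361 kJ, so reaction II has the more negative ΔH; |ΔH_I − ΔH_II| = 361 kJ.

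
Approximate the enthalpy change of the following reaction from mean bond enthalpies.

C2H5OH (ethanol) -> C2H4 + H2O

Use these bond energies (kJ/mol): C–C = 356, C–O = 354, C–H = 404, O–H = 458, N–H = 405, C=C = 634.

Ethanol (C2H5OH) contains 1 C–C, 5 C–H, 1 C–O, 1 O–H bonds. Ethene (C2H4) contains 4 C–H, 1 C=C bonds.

ΔH ≈ +22 kJ

Bonds broken (reactants):
  C–C: 1 × 356 = 356
  C–H: 5 × 404 = 2020
  C–O: 1 × 354 = 354
  O–H: 1 × 458 = 458
  Σ(broken) = 3188 kJ
Bonds formed (products):
  C–H: 4 × 404 = 1616
  C=C: 1 × 634 = 634
  O–H: 2 × 458 = 916
  Σ(formed) = 3166 kJ
ΔH = Σ(broken) − Σ(formed) = 3188 − 3166 = +22 kJ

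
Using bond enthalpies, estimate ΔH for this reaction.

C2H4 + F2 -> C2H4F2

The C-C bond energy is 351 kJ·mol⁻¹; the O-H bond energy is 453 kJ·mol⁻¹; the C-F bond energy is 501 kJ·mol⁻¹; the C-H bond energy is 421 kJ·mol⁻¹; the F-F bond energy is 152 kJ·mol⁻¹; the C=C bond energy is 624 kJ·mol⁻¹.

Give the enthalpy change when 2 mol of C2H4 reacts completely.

ΔH = −1154 kJ

Bonds broken (reactants):
  C-H: 4 × 421 = 1684
  C=C: 1 × 624 = 624
  F-F: 1 × 152 = 152
  Σ(broken) = 2460 kJ
Bonds formed (products):
  C-C: 1 × 351 = 351
  C-F: 2 × 501 = 1002
  C-H: 4 × 421 = 1684
  Σ(formed) = 3037 kJ
ΔH = Σ(broken) − Σ(formed) = 2460 − 3037 = −577 kJ
For 2× the reaction as written: 2 × (−577) = −1154 kJ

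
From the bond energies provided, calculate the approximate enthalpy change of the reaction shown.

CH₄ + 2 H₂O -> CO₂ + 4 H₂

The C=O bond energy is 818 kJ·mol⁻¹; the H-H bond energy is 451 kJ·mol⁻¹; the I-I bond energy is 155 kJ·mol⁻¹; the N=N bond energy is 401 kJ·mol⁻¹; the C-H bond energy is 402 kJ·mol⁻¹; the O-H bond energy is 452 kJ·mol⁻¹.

Bonds broken (reactants):
  C-H: 4 × 402 = 1608
  O-H: 4 × 452 = 1808
  Σ(broken) = 3416 kJ
Bonds formed (products):
  C=O: 2 × 818 = 1636
  H-H: 4 × 451 = 1804
  Σ(formed) = 3440 kJ
ΔH = Σ(broken) − Σ(formed) = 3416 − 3440 = −24 kJ

ΔH ≈ −24 kJ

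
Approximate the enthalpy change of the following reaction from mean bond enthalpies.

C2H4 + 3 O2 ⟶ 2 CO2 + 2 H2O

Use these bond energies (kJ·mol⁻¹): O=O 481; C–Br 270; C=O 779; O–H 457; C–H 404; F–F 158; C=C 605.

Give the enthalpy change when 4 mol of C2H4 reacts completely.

Bonds broken (reactants):
  C–H: 4 × 404 = 1616
  C=C: 1 × 605 = 605
  O=O: 3 × 481 = 1443
  Σ(broken) = 3664 kJ
Bonds formed (products):
  C=O: 4 × 779 = 3116
  O–H: 4 × 457 = 1828
  Σ(formed) = 4944 kJ
ΔH = Σ(broken) − Σ(formed) = 3664 − 4944 = −1280 kJ
For 4× the reaction as written: 4 × (−1280) = −5120 kJ

ΔH = −5120 kJ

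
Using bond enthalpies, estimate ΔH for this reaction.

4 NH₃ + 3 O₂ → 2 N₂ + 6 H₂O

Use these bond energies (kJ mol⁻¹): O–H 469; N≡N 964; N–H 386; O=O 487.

ΔH ≈ −1463 kJ

Bonds broken (reactants):
  N–H: 12 × 386 = 4632
  O=O: 3 × 487 = 1461
  Σ(broken) = 6093 kJ
Bonds formed (products):
  N≡N: 2 × 964 = 1928
  O–H: 12 × 469 = 5628
  Σ(formed) = 7556 kJ
ΔH = Σ(broken) − Σ(formed) = 6093 − 7556 = −1463 kJ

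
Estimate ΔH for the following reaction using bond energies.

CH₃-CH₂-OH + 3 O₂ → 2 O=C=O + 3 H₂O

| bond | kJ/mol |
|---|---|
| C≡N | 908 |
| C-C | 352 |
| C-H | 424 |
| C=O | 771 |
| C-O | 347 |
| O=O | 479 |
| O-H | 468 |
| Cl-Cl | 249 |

ΔH ≈ −1168 kJ

Bonds broken (reactants):
  C-C: 1 × 352 = 352
  C-H: 5 × 424 = 2120
  C-O: 1 × 347 = 347
  O-H: 1 × 468 = 468
  O=O: 3 × 479 = 1437
  Σ(broken) = 4724 kJ
Bonds formed (products):
  C=O: 4 × 771 = 3084
  O-H: 6 × 468 = 2808
  Σ(formed) = 5892 kJ
ΔH = Σ(broken) − Σ(formed) = 4724 − 5892 = −1168 kJ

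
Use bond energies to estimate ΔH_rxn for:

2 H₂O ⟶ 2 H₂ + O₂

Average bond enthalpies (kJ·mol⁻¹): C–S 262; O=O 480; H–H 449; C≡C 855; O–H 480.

Bonds broken (reactants):
  O–H: 4 × 480 = 1920
  Σ(broken) = 1920 kJ
Bonds formed (products):
  H–H: 2 × 449 = 898
  O=O: 1 × 480 = 480
  Σ(formed) = 1378 kJ
ΔH = Σ(broken) − Σ(formed) = 1920 − 1378 = +542 kJ

ΔH ≈ +542 kJ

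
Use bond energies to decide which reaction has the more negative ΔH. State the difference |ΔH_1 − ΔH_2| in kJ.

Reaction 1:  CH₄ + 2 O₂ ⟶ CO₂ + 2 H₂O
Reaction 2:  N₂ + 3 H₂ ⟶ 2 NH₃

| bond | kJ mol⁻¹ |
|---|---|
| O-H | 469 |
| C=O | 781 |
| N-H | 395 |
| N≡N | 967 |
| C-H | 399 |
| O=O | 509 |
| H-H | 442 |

Reaction 1:
  Bonds broken (reactants):
    C-H: 4 × 399 = 1596
    O=O: 2 × 509 = 1018
    Σ(broken) = 2614 kJ
  Bonds formed (products):
    C=O: 2 × 781 = 1562
    O-H: 4 × 469 = 1876
    Σ(formed) = 3438 kJ
  ΔH_1 = 2614 − 3438 = −824 kJ
Reaction 2:
  Bonds broken (reactants):
    H-H: 3 × 442 = 1326
    N≡N: 1 × 967 = 967
    Σ(broken) = 2293 kJ
  Bonds formed (products):
    N-H: 6 × 395 = 2370
    Σ(formed) = 2370 kJ
  ΔH_2 = 2293 − 2370 = −77 kJ
ΔH_1 − ΔH_2 = −747 kJ, so reaction 1 has the more negative ΔH; |ΔH_1 − ΔH_2| = 747 kJ.

Reaction 1, by 747 kJ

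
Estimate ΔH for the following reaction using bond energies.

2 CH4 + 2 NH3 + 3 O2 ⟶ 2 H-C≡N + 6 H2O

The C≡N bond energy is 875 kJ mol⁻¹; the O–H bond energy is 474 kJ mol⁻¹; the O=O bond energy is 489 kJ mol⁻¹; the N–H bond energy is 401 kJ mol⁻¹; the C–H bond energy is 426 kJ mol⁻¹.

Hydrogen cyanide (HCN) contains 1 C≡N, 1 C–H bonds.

Bonds broken (reactants):
  C–H: 8 × 426 = 3408
  N–H: 6 × 401 = 2406
  O=O: 3 × 489 = 1467
  Σ(broken) = 7281 kJ
Bonds formed (products):
  C≡N: 2 × 875 = 1750
  C–H: 2 × 426 = 852
  O–H: 12 × 474 = 5688
  Σ(formed) = 8290 kJ
ΔH = Σ(broken) − Σ(formed) = 7281 − 8290 = −1009 kJ

ΔH ≈ −1009 kJ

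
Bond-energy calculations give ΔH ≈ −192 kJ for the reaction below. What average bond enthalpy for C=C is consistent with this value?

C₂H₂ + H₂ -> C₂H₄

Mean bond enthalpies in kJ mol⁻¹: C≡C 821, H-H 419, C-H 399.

D(C=C) ≈ 634 kJ/mol

Let D be the C=C bond energy.
Σ(broken) = 1×821 + 2×399 + 1×419 = 2038
Σ(formed) = 4×399 + 1×D = 1596 + D
ΔH = Σ(broken) − Σ(formed) = (2038) − (1596 + D) = +442 − D
Setting this equal to −192 kJ gives D = 634 kJ/mol.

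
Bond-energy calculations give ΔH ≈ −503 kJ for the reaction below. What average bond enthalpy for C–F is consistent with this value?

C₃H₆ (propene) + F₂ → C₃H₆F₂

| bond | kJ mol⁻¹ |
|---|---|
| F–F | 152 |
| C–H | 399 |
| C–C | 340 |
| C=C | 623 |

D(C–F) ≈ 469 kJ/mol

Let D be the C–F bond energy.
Σ(broken) = 1×340 + 6×399 + 1×623 + 1×152 = 3509
Σ(formed) = 2×340 + 2×D + 6×399 = 3074 + 2D
ΔH = Σ(broken) − Σ(formed) = (3509) − (3074 + 2D) = +435 − 2D
Setting this equal to −503 kJ gives 2D = 938, so D = 469 kJ/mol.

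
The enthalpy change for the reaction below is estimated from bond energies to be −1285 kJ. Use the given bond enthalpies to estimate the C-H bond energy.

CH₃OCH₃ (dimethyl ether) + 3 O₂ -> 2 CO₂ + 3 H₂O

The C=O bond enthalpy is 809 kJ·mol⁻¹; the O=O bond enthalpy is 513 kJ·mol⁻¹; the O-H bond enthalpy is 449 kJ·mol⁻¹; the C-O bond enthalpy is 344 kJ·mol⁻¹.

Let D be the C-H bond energy.
Σ(broken) = 6×D + 2×344 + 3×513 = 2227 + 6D
Σ(formed) = 4×809 + 6×449 = 5930
ΔH = Σ(broken) − Σ(formed) = (2227 + 6D) − (5930) = −3703 + 6D
Setting this equal to −1285 kJ gives 6D = 2418, so D = 403 kJ/mol.

D(C-H) ≈ 403 kJ/mol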